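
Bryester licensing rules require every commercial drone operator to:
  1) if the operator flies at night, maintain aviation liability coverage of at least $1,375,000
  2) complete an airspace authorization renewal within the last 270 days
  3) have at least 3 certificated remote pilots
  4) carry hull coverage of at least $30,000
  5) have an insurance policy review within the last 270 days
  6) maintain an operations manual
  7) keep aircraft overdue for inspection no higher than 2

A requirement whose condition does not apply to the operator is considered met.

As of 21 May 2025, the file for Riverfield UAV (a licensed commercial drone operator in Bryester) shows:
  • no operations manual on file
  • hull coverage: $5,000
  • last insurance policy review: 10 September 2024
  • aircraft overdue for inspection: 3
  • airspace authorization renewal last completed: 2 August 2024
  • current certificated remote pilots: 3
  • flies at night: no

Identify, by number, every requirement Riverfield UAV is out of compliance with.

1. condition 'flies at night' does not hold → requirement n/a → met
2. airspace authorization renewal 292 days ago vs limit 270 → not met
3. certificated remote pilots 3 ≥ 3 → met
4. hull coverage $5,000 < $30,000 → not met
5. insurance policy review 253 days ago vs limit 270 → met
6. operations manual absent → not met
7. aircraft overdue for inspection 3 > 2 → not met
Not met: 2, 4, 6, 7

2, 4, 6, 7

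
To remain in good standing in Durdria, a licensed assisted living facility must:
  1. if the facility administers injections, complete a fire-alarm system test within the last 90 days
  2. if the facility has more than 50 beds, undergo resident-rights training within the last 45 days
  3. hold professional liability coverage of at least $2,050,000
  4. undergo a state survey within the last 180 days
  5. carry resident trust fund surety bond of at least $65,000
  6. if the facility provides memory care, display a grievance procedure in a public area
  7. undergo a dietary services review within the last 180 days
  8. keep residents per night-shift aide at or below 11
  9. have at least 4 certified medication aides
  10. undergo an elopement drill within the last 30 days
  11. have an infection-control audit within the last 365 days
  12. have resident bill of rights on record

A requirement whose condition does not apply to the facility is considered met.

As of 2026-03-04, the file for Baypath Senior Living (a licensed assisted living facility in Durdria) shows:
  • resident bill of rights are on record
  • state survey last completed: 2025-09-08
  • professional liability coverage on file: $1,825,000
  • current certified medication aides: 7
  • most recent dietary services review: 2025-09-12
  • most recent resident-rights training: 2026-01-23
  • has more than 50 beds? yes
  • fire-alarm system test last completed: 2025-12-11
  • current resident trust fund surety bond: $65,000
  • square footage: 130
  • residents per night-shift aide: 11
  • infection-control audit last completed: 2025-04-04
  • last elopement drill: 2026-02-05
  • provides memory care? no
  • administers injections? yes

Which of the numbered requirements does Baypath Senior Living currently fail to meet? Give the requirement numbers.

1. condition 'administers injections' holds; fire-alarm system test 83 days ago vs limit 90 → met
2. condition 'has more than 50 beds' holds; resident-rights training 40 days ago vs limit 45 → met
3. professional liability coverage $1,825,000 < $2,050,000 → not met
4. state survey 177 days ago vs limit 180 → met
5. resident trust fund surety bond $65,000 ≥ $65,000 → met
6. condition 'provides memory care' does not hold → requirement n/a → met
7. dietary services review 173 days ago vs limit 180 → met
8. residents per night-shift aide 11 ≤ 11 → met
9. certified medication aides 7 ≥ 4 → met
10. elopement drill 27 days ago vs limit 30 → met
11. infection-control audit 334 days ago vs limit 365 → met
12. resident bill of rights present → met
Not met: 3

3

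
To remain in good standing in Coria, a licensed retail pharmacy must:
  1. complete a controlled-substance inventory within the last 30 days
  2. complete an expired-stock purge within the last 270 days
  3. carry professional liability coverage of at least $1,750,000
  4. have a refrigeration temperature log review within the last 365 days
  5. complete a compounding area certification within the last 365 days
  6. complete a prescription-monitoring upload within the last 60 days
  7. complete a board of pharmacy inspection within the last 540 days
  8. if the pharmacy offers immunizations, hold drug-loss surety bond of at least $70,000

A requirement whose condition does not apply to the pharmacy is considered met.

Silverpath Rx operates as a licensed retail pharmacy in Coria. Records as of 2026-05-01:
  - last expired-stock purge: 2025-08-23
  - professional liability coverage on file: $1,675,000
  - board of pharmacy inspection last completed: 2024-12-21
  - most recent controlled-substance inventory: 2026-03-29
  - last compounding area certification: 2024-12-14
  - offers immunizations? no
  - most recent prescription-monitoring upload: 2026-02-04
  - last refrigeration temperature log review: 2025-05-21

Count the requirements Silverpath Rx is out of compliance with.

1. controlled-substance inventory 33 days ago vs limit 30 → not met
2. expired-stock purge 251 days ago vs limit 270 → met
3. professional liability coverage $1,675,000 < $1,750,000 → not met
4. refrigeration temperature log review 345 days ago vs limit 365 → met
5. compounding area certification 503 days ago vs limit 365 → not met
6. prescription-monitoring upload 86 days ago vs limit 60 → not met
7. board of pharmacy inspection 496 days ago vs limit 540 → met
8. condition 'offers immunizations' does not hold → requirement n/a → met
Not met: 4 of 8

4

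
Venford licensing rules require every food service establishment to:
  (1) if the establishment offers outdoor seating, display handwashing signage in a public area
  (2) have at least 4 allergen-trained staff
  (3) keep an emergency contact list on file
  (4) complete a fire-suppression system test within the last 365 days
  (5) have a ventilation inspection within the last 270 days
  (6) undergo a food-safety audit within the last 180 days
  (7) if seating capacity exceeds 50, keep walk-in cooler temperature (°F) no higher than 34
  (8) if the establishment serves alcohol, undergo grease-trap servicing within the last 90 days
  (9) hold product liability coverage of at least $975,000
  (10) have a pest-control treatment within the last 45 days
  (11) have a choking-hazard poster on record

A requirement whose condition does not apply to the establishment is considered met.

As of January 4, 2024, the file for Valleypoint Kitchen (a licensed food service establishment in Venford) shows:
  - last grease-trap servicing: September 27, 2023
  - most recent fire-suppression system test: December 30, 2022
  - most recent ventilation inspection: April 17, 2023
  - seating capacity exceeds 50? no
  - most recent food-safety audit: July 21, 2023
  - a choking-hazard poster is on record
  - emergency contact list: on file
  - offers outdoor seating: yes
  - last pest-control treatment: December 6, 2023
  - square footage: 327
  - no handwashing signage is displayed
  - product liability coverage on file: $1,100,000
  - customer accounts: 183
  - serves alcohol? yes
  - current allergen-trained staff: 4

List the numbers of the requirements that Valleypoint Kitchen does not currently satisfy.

1. condition 'offers outdoor seating' holds; handwashing signage absent → not met
2. allergen-trained staff 4 ≥ 4 → met
3. emergency contact list present → met
4. fire-suppression system test 370 days ago vs limit 365 → not met
5. ventilation inspection 262 days ago vs limit 270 → met
6. food-safety audit 167 days ago vs limit 180 → met
7. condition 'seating capacity exceeds 50' does not hold → requirement n/a → met
8. condition 'serves alcohol' holds; grease-trap servicing 99 days ago vs limit 90 → not met
9. product liability coverage $1,100,000 ≥ $975,000 → met
10. pest-control treatment 29 days ago vs limit 45 → met
11. choking-hazard poster present → met
Not met: 1, 4, 8

1, 4, 8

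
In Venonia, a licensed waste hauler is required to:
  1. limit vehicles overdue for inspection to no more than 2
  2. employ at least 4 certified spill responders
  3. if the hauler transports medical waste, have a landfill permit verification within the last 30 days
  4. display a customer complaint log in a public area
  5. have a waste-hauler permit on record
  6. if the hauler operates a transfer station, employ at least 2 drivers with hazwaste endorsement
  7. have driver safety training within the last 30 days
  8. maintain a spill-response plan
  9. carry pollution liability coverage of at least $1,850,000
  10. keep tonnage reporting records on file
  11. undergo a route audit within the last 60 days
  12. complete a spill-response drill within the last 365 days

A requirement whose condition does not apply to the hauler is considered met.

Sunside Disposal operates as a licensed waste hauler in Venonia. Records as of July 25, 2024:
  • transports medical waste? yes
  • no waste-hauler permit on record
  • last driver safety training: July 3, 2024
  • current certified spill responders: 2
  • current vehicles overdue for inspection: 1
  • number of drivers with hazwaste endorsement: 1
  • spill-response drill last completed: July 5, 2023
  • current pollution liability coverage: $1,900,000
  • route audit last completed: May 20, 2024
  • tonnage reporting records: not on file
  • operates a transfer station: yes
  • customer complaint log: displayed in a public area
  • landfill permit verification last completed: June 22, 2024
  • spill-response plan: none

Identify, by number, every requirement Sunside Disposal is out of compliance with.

1. vehicles overdue for inspection 1 ≤ 2 → met
2. certified spill responders 2 < 4 → not met
3. condition 'transports medical waste' holds; landfill permit verification 33 days ago vs limit 30 → not met
4. customer complaint log present → met
5. waste-hauler permit absent → not met
6. condition 'operates a transfer station' holds; drivers with hazwaste endorsement 1 < 2 → not met
7. driver safety training 22 days ago vs limit 30 → met
8. spill-response plan absent → not met
9. pollution liability coverage $1,900,000 ≥ $1,850,000 → met
10. tonnage reporting records absent → not met
11. route audit 66 days ago vs limit 60 → not met
12. spill-response drill 386 days ago vs limit 365 → not met
Not met: 2, 3, 5, 6, 8, 10, 11, 12

2, 3, 5, 6, 8, 10, 11, 12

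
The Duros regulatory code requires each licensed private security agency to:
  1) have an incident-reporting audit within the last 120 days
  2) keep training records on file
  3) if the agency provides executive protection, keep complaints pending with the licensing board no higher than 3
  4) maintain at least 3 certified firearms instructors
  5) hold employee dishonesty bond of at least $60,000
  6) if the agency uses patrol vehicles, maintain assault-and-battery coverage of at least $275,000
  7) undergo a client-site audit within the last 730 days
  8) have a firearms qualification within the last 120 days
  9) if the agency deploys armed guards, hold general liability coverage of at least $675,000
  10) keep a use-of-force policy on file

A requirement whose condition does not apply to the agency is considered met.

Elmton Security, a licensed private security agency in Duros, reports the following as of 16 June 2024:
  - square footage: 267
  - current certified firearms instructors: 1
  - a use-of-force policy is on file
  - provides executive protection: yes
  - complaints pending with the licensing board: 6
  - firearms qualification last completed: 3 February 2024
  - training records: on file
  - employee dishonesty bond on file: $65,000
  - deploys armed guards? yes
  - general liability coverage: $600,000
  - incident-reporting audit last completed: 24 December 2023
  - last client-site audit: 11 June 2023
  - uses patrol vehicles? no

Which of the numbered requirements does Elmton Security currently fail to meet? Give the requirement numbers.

1. incident-reporting audit 175 days ago vs limit 120 → not met
2. training records present → met
3. condition 'provides executive protection' holds; complaints pending with the licensing board 6 > 3 → not met
4. certified firearms instructors 1 < 3 → not met
5. employee dishonesty bond $65,000 ≥ $60,000 → met
6. condition 'uses patrol vehicles' does not hold → requirement n/a → met
7. client-site audit 371 days ago vs limit 730 → met
8. firearms qualification 134 days ago vs limit 120 → not met
9. condition 'deploys armed guards' holds; general liability coverage $600,000 < $675,000 → not met
10. use-of-force policy present → met
Not met: 1, 3, 4, 8, 9

1, 3, 4, 8, 9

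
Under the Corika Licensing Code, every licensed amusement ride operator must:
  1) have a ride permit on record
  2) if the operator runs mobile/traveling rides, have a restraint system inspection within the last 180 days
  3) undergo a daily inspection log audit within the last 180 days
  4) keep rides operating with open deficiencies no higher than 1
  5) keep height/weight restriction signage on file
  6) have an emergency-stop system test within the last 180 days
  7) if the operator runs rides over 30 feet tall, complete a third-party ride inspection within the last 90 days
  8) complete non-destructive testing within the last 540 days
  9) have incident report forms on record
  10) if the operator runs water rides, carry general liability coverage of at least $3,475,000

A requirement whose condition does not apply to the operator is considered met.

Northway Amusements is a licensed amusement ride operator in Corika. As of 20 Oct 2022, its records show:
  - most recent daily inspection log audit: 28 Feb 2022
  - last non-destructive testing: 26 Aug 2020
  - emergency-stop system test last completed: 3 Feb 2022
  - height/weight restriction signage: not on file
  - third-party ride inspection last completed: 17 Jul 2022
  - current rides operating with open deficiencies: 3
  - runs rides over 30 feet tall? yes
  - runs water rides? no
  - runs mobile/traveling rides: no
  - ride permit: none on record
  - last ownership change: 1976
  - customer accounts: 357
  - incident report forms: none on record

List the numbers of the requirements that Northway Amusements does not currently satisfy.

1, 3, 4, 5, 6, 7, 8, 9

1. ride permit absent → not met
2. condition 'runs mobile/traveling rides' does not hold → requirement n/a → met
3. daily inspection log audit 234 days ago vs limit 180 → not met
4. rides operating with open deficiencies 3 > 1 → not met
5. height/weight restriction signage absent → not met
6. emergency-stop system test 259 days ago vs limit 180 → not met
7. condition 'runs rides over 30 feet tall' holds; third-party ride inspection 95 days ago vs limit 90 → not met
8. non-destructive testing 785 days ago vs limit 540 → not met
9. incident report forms absent → not met
10. condition 'runs water rides' does not hold → requirement n/a → met
Not met: 1, 3, 4, 5, 6, 7, 8, 9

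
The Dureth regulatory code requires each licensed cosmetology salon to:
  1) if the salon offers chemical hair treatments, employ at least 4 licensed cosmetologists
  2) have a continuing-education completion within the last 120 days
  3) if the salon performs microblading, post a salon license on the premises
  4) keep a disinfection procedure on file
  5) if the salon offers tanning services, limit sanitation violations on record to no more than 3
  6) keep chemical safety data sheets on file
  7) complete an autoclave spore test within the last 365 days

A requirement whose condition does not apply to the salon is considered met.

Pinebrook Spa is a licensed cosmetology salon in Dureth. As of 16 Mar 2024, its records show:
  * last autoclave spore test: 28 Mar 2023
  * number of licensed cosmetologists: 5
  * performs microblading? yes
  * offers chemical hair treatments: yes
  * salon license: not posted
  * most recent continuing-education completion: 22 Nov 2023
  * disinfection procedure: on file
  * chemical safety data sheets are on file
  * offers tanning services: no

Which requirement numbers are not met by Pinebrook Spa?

3

1. condition 'offers chemical hair treatments' holds; licensed cosmetologists 5 ≥ 4 → met
2. continuing-education completion 115 days ago vs limit 120 → met
3. condition 'performs microblading' holds; salon license absent → not met
4. disinfection procedure present → met
5. condition 'offers tanning services' does not hold → requirement n/a → met
6. chemical safety data sheets present → met
7. autoclave spore test 354 days ago vs limit 365 → met
Not met: 3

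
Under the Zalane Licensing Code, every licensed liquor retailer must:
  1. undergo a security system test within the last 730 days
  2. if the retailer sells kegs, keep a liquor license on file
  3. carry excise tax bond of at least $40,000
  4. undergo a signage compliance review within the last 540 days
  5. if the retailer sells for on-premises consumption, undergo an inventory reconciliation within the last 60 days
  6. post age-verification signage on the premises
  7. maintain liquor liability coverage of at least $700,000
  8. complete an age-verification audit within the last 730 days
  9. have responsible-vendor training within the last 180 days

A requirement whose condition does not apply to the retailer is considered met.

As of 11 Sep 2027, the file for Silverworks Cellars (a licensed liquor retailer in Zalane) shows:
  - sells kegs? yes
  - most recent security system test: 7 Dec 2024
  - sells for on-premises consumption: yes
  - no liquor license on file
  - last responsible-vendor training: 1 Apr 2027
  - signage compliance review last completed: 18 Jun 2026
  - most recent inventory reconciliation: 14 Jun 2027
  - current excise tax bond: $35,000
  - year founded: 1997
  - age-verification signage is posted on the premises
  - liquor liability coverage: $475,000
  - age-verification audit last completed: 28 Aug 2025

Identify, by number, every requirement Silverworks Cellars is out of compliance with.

1. security system test 1008 days ago vs limit 730 → not met
2. condition 'sells kegs' holds; liquor license absent → not met
3. excise tax bond $35,000 < $40,000 → not met
4. signage compliance review 450 days ago vs limit 540 → met
5. condition 'sells for on-premises consumption' holds; inventory reconciliation 89 days ago vs limit 60 → not met
6. age-verification signage present → met
7. liquor liability coverage $475,000 < $700,000 → not met
8. age-verification audit 744 days ago vs limit 730 → not met
9. responsible-vendor training 163 days ago vs limit 180 → met
Not met: 1, 2, 3, 5, 7, 8

1, 2, 3, 5, 7, 8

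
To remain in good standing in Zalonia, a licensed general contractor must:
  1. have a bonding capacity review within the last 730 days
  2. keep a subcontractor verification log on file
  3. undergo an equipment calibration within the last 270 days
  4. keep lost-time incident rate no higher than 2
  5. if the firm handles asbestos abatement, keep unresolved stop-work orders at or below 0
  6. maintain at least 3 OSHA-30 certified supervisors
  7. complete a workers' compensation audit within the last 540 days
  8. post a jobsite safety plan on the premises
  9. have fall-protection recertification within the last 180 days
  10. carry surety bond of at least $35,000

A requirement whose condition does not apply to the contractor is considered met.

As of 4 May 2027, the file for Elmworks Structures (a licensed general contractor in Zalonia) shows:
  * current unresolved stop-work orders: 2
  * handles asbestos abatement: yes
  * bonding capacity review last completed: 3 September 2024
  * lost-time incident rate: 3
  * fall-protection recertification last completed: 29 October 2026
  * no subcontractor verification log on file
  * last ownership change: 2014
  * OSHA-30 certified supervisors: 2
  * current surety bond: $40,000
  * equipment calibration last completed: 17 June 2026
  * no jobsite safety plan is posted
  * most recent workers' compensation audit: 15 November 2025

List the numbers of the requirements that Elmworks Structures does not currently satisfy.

1, 2, 3, 4, 5, 6, 8, 9

1. bonding capacity review 973 days ago vs limit 730 → not met
2. subcontractor verification log absent → not met
3. equipment calibration 321 days ago vs limit 270 → not met
4. lost-time incident rate 3 > 2 → not met
5. condition 'handles asbestos abatement' holds; unresolved stop-work orders 2 > 0 → not met
6. OSHA-30 certified supervisors 2 < 3 → not met
7. workers' compensation audit 535 days ago vs limit 540 → met
8. jobsite safety plan absent → not met
9. fall-protection recertification 187 days ago vs limit 180 → not met
10. surety bond $40,000 ≥ $35,000 → met
Not met: 1, 2, 3, 4, 5, 6, 8, 9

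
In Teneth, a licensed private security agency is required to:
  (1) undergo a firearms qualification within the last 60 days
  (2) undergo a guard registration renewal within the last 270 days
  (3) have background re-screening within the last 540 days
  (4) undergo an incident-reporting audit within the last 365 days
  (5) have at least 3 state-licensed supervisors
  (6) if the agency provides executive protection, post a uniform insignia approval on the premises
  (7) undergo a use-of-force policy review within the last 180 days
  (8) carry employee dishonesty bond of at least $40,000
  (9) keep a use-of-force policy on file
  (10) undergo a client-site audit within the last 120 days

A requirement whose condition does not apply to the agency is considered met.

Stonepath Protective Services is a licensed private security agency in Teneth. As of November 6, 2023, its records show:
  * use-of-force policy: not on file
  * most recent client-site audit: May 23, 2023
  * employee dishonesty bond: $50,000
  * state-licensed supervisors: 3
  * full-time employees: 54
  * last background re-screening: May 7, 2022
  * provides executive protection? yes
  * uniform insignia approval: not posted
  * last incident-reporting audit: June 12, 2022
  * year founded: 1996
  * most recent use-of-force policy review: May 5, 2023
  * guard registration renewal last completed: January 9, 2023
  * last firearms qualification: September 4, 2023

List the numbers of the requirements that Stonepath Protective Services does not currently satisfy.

1, 2, 3, 4, 6, 7, 9, 10

1. firearms qualification 63 days ago vs limit 60 → not met
2. guard registration renewal 301 days ago vs limit 270 → not met
3. background re-screening 548 days ago vs limit 540 → not met
4. incident-reporting audit 512 days ago vs limit 365 → not met
5. state-licensed supervisors 3 ≥ 3 → met
6. condition 'provides executive protection' holds; uniform insignia approval absent → not met
7. use-of-force policy review 185 days ago vs limit 180 → not met
8. employee dishonesty bond $50,000 ≥ $40,000 → met
9. use-of-force policy absent → not met
10. client-site audit 167 days ago vs limit 120 → not met
Not met: 1, 2, 3, 4, 6, 7, 9, 10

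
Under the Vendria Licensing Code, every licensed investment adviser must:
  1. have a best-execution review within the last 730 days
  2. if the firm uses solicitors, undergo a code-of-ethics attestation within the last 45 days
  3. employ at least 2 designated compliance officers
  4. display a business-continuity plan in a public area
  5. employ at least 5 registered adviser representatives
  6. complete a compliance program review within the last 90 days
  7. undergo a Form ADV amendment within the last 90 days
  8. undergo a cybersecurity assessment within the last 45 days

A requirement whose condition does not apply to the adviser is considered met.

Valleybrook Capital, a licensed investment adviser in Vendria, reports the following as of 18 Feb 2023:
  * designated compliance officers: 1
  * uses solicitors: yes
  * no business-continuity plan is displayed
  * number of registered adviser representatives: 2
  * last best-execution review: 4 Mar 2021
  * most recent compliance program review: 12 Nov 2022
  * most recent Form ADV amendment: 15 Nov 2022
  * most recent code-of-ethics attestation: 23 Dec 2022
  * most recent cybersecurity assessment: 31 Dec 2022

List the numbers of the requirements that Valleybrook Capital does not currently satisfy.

1. best-execution review 716 days ago vs limit 730 → met
2. condition 'uses solicitors' holds; code-of-ethics attestation 57 days ago vs limit 45 → not met
3. designated compliance officers 1 < 2 → not met
4. business-continuity plan absent → not met
5. registered adviser representatives 2 < 5 → not met
6. compliance program review 98 days ago vs limit 90 → not met
7. Form ADV amendment 95 days ago vs limit 90 → not met
8. cybersecurity assessment 49 days ago vs limit 45 → not met
Not met: 2, 3, 4, 5, 6, 7, 8

2, 3, 4, 5, 6, 7, 8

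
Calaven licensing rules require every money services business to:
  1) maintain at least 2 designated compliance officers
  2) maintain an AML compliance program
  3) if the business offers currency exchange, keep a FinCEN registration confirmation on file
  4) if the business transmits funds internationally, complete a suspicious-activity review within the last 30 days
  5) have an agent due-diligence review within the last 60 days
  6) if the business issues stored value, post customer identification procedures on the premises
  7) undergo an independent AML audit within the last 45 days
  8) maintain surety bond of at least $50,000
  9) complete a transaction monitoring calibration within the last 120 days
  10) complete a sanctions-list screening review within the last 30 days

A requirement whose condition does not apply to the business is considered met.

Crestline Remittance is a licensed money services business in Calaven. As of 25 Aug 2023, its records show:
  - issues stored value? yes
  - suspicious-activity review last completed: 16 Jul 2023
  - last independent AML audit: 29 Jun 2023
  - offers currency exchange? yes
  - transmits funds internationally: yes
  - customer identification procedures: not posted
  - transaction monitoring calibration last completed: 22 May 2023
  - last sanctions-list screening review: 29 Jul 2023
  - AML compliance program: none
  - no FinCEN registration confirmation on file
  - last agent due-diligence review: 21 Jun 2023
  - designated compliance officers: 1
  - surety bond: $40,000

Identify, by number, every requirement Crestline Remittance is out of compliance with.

1, 2, 3, 4, 5, 6, 7, 8

1. designated compliance officers 1 < 2 → not met
2. AML compliance program absent → not met
3. condition 'offers currency exchange' holds; FinCEN registration confirmation absent → not met
4. condition 'transmits funds internationally' holds; suspicious-activity review 40 days ago vs limit 30 → not met
5. agent due-diligence review 65 days ago vs limit 60 → not met
6. condition 'issues stored value' holds; customer identification procedures absent → not met
7. independent AML audit 57 days ago vs limit 45 → not met
8. surety bond $40,000 < $50,000 → not met
9. transaction monitoring calibration 95 days ago vs limit 120 → met
10. sanctions-list screening review 27 days ago vs limit 30 → met
Not met: 1, 2, 3, 4, 5, 6, 7, 8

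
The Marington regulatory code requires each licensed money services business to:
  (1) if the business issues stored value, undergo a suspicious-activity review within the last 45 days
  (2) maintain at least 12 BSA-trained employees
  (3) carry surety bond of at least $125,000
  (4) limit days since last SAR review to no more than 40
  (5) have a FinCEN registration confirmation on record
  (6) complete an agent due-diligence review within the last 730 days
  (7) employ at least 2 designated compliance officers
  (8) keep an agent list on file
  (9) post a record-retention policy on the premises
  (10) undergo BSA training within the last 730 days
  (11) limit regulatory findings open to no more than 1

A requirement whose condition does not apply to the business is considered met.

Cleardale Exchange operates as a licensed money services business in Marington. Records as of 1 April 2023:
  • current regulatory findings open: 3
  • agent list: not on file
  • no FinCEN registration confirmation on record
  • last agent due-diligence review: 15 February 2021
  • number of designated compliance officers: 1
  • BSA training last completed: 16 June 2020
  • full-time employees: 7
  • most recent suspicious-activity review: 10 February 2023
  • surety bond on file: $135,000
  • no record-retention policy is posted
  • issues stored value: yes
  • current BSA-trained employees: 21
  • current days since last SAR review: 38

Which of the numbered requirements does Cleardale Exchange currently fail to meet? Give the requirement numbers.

1, 5, 6, 7, 8, 9, 10, 11

1. condition 'issues stored value' holds; suspicious-activity review 50 days ago vs limit 45 → not met
2. BSA-trained employees 21 ≥ 12 → met
3. surety bond $135,000 ≥ $125,000 → met
4. days since last SAR review 38 ≤ 40 → met
5. FinCEN registration confirmation absent → not met
6. agent due-diligence review 775 days ago vs limit 730 → not met
7. designated compliance officers 1 < 2 → not met
8. agent list absent → not met
9. record-retention policy absent → not met
10. BSA training 1019 days ago vs limit 730 → not met
11. regulatory findings open 3 > 1 → not met
Not met: 1, 5, 6, 7, 8, 9, 10, 11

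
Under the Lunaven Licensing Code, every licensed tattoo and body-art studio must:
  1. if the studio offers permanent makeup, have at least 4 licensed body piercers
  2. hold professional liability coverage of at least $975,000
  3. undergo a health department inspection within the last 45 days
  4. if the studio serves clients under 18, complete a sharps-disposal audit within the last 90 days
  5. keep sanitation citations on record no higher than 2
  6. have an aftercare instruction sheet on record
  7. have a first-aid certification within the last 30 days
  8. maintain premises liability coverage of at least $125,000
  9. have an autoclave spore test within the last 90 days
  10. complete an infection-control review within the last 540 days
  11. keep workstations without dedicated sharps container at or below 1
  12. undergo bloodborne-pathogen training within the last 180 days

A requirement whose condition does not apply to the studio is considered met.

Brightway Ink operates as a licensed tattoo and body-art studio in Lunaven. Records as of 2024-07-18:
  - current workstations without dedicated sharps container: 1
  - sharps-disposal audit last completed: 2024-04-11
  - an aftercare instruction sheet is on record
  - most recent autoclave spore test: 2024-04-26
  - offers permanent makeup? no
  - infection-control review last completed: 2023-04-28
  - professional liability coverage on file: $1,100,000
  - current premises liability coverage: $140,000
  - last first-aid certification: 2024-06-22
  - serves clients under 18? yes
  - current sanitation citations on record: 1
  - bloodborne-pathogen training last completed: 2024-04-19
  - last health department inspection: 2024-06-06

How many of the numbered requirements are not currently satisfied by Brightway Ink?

1

1. condition 'offers permanent makeup' does not hold → requirement n/a → met
2. professional liability coverage $1,100,000 ≥ $975,000 → met
3. health department inspection 42 days ago vs limit 45 → met
4. condition 'serves clients under 18' holds; sharps-disposal audit 98 days ago vs limit 90 → not met
5. sanitation citations on record 1 ≤ 2 → met
6. aftercare instruction sheet present → met
7. first-aid certification 26 days ago vs limit 30 → met
8. premises liability coverage $140,000 ≥ $125,000 → met
9. autoclave spore test 83 days ago vs limit 90 → met
10. infection-control review 447 days ago vs limit 540 → met
11. workstations without dedicated sharps container 1 ≤ 1 → met
12. bloodborne-pathogen training 90 days ago vs limit 180 → met
Not met: 1 of 12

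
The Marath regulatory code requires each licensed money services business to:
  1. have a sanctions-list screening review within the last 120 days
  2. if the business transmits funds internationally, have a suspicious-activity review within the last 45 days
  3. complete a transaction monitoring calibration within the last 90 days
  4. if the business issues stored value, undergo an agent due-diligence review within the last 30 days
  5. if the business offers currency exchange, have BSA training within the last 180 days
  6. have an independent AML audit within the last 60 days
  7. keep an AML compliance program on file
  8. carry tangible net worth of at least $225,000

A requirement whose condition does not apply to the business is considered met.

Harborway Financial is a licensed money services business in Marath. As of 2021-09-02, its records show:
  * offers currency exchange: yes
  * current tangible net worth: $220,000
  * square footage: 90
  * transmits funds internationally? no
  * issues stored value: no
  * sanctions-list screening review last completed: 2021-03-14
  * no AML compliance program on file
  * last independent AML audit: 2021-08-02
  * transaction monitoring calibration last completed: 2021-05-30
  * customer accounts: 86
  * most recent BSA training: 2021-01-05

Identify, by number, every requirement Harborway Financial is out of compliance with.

1, 3, 5, 7, 8

1. sanctions-list screening review 172 days ago vs limit 120 → not met
2. condition 'transmits funds internationally' does not hold → requirement n/a → met
3. transaction monitoring calibration 95 days ago vs limit 90 → not met
4. condition 'issues stored value' does not hold → requirement n/a → met
5. condition 'offers currency exchange' holds; BSA training 240 days ago vs limit 180 → not met
6. independent AML audit 31 days ago vs limit 60 → met
7. AML compliance program absent → not met
8. tangible net worth $220,000 < $225,000 → not met
Not met: 1, 3, 5, 7, 8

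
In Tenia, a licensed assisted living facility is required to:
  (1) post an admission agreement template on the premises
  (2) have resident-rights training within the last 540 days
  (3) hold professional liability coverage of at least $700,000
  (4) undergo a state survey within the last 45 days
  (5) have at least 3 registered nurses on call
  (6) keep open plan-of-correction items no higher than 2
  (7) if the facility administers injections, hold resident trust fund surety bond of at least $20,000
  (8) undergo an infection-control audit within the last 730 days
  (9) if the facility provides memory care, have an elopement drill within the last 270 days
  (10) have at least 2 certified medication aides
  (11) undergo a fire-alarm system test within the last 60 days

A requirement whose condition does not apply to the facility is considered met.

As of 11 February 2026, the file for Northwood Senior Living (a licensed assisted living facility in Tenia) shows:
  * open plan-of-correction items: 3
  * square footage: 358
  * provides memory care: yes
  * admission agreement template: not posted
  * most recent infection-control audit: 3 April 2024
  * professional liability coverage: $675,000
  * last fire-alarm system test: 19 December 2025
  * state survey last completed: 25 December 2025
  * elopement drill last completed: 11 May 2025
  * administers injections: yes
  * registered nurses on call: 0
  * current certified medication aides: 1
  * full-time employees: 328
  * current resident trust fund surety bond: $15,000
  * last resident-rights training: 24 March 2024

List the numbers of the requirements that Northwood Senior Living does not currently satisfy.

1. admission agreement template absent → not met
2. resident-rights training 689 days ago vs limit 540 → not met
3. professional liability coverage $675,000 < $700,000 → not met
4. state survey 48 days ago vs limit 45 → not met
5. registered nurses on call 0 < 3 → not met
6. open plan-of-correction items 3 > 2 → not met
7. condition 'administers injections' holds; resident trust fund surety bond $15,000 < $20,000 → not met
8. infection-control audit 679 days ago vs limit 730 → met
9. condition 'provides memory care' holds; elopement drill 276 days ago vs limit 270 → not met
10. certified medication aides 1 < 2 → not met
11. fire-alarm system test 54 days ago vs limit 60 → met
Not met: 1, 2, 3, 4, 5, 6, 7, 9, 10

1, 2, 3, 4, 5, 6, 7, 9, 10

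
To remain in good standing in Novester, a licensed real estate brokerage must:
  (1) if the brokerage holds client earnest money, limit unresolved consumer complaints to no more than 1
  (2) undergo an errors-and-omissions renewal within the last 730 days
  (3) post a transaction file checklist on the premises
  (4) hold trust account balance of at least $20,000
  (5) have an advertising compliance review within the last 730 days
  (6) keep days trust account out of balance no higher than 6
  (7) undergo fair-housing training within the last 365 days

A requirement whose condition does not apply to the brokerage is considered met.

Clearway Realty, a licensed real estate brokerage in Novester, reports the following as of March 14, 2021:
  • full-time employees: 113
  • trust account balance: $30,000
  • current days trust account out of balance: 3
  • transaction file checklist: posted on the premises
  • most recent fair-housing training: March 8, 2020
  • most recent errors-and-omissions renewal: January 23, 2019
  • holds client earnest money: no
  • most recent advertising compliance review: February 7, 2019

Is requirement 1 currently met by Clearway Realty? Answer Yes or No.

1. condition 'holds client earnest money' does not hold → requirement n/a → met

Yes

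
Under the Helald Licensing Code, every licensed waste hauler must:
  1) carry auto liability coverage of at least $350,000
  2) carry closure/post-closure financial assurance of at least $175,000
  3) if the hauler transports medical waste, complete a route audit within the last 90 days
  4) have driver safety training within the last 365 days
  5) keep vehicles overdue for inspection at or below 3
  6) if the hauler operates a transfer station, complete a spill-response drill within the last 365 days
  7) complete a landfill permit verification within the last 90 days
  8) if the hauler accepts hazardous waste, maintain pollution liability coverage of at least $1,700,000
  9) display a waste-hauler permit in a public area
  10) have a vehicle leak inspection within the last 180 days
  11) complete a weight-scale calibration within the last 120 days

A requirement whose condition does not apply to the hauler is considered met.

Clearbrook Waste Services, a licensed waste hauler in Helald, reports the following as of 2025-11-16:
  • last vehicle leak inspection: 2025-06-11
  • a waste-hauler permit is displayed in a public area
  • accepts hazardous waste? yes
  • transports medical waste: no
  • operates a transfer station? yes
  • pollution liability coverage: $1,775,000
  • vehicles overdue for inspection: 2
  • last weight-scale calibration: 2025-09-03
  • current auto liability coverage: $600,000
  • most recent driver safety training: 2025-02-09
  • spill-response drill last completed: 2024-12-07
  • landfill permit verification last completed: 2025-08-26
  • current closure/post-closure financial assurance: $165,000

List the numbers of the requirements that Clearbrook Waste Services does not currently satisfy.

1. auto liability coverage $600,000 ≥ $350,000 → met
2. closure/post-closure financial assurance $165,000 < $175,000 → not met
3. condition 'transports medical waste' does not hold → requirement n/a → met
4. driver safety training 280 days ago vs limit 365 → met
5. vehicles overdue for inspection 2 ≤ 3 → met
6. condition 'operates a transfer station' holds; spill-response drill 344 days ago vs limit 365 → met
7. landfill permit verification 82 days ago vs limit 90 → met
8. condition 'accepts hazardous waste' holds; pollution liability coverage $1,775,000 ≥ $1,700,000 → met
9. waste-hauler permit present → met
10. vehicle leak inspection 158 days ago vs limit 180 → met
11. weight-scale calibration 74 days ago vs limit 120 → met
Not met: 2

2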